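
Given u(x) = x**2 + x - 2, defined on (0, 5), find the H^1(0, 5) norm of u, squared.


||u||_{H^1}^2 = 6025/6

The H^1 norm (squared) on an interval (0, L) is
  ||u||_{H^1}^2 = ∫_0^L u(x)^2 dx + ∫_0^L u'(x)^2 dx.
Compute u'(x) = 2*x + 1.
Then u(x)^2 = x**4 + 2*x**3 - 3*x**2 - 4*x + 4 and u'(x)^2 = 4*x**2 + 4*x + 1.
Integrate each monomial from 0 to 5 using ∫_0^5 c·x^n dx = c·5^(n+1)/(n+1):
  ∫_0^5 u(x)^2 dx = ∫_0^5 (x^4 + 2*x^3 - 3*x^2 - 4*x + 4) dx. Term by term:
    ∫_0^5 x^4 dx = 625;  ∫_0^5 2*x^3 dx = 625/2;  ∫_0^5 -3*x^2 dx = -125;
    ∫_0^5 -4*x dx = -50;  ∫_0^5 4 dx = 20.
  Sum: 625 + 625/2 − 125 − 50 + 20 = 1565/2.
  ∫_0^5 u'(x)^2 dx = ∫_0^5 (4*x^2 + 4*x + 1) dx. Term by term:
    ∫_0^5 4*x^2 dx = 500/3;  ∫_0^5 4*x dx = 50;  ∫_0^5 1 dx = 5.
  Sum: 500/3 + 50 + 5 = 665/3.
Adding: ||u||_{H^1}^2 = 1565/2 + 665/3 = 6025/6.


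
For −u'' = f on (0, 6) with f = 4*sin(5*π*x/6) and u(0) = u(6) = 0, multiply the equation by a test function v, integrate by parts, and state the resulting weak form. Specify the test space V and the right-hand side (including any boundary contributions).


V = H^1_0(0, 6) (so v(0) = v(6) = 0); weak form: ∫_0^6 u'v' dx = ∫_0^6 (4*sin(5*π*x/6)) v dx for all v ∈ V.

Multiply both sides by a test function v and integrate from 0 to 6:
  ∫_0^6 −u''(x) v(x) dx = ∫_0^6 f(x) v(x) dx.
Integrate the LHS by parts once:
  ∫_0^6 −u'' v dx = −[u'(x) v(x)]_0^6 + ∫_0^6 u'(x) v'(x) dx.
Thus ∫_0^6 u'(x) v'(x) dx = ∫_0^6 f(x) v(x) dx + [u'(x) v(x)]_0^6.
Choose V so that boundary terms are either known or forced to vanish.
u is Dirichlet: u(0) = u(6) = 0. Let V = H^1_0(0, 6); then v(0) = v(6) = 0, and [u' v]_0^6 = 0.
Weak formulation: find u (satisfying any essential BC) such that ∫_0^6 u'(x) v'(x) dx = ∫_0^6 f v dx for all v ∈ V.
Substituting f(x) = 4*sin(5*π*x/6), the right-hand side is ∫_0^6 (4*sin(5*π*x/6)) v dx.


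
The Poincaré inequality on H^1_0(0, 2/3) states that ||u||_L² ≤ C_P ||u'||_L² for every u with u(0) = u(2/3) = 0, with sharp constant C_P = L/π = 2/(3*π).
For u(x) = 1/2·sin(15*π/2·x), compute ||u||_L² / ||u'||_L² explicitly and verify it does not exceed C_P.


||u||_L² / ||u'||_L² = 2/(15*π) < C_P = 2/(3*π).

u(x) = 1/2·sin(15*π/2·x), so u'(x) = 15*π*cos(15*π*x/2)/4.
Writing u(x) = A·sin(kπx/L) with A = 1/2 and k = 5, use ∫_0^L sin²(kπx/L) dx = L/2 and ∫_0^L cos²(kπx/L) dx = L/2.
u² = 1/4·sin²(15*π/2·x) and (u')² = 225*π^2/16·cos²(15*π/2·x), and each of sin², cos² integrates to L/2 = 1/3 over (0, 2/3).
∫_0^2/3 u² dx = 1/12, so ||u||_L² = sqrt(3)/6.
∫_0^2/3 (u')² dx = 75*π^2/16, so ||u'||_L² = 5*sqrt(3)*π/4.
Ratio ||u||_L² / ||u'||_L² = 2/(15*π).
Sharp Poincaré constant on H^1_0(0, 2/3) is C_P = L/π = 2/(3*π), achieved by sin(3*π/2·x).
This is the k = 5 harmonic; the ratio L/(kπ) is strictly less than C_P = L/π, consistent with the sharp inequality ||u||_L² ≤ C_P ||u'||_L².


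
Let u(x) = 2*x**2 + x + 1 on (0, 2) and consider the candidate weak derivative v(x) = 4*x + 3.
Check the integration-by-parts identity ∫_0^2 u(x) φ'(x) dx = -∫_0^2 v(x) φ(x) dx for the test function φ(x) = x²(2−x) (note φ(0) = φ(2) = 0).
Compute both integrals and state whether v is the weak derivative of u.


LHS = -116/15, RHS = -52/5. No, v is not the weak derivative of u.

u(x) = 2*x**2 + x + 1, classical derivative u'(x) = 4*x + 1.
φ(x) = x²(2−x), so φ'(x) = x*(4 - 3*x).
Note φ(0) = φ(2) = 0, so the boundary term u·φ vanishes.
LHS = ∫_0^2 u(x) φ'(x) dx = ∫_0^2 (-6*x^4 + 5*x^3 + x^2 + 4*x) dx. Term by term:
  ∫_0^2 -6*x^4 dx = -192/5;  ∫_0^2 5*x^3 dx = 20;  ∫_0^2 x^2 dx = 8/3;
  ∫_0^2 4*x dx = 8.
Sum: -192/5 + 20 + 8/3 + 8 = -116/15.
So LHS = -116/15.
∫_0^2 v(x) φ(x) dx = ∫_0^2 (-4*x^4 + 5*x^3 + 6*x^2) dx. Term by term:
  ∫_0^2 -4*x^4 dx = -128/5;  ∫_0^2 5*x^3 dx = 20;  ∫_0^2 6*x^2 dx = 16.
Sum: -128/5 + 20 + 16 = 52/5.
So RHS = -∫_0^2 v(x) φ(x) dx = -52/5.
LHS − RHS = 8/3 ≠ 0, so the identity fails.
(For a valid weak derivative the identity must hold for EVERY test function, in particular this one. The failure shows v is NOT the weak derivative of u.)
Correct weak derivative would be u'(x) = 4*x + 1.


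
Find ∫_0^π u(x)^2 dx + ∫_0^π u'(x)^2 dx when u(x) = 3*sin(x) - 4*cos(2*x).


||u||_{H^1(0,π)}^2 = 80 + 49*π

u'(x) = 8*sin(2*x) + 3*cos(x).
Expand u² and (u')² and integrate term by term on (0, π), using: for integers n ≥ 1, ∫_0^π sin²(nx) dx = ∫_0^π cos²(nx) dx = π/2; for n ≠ n', ∫_0^π sin(nx)sin(n'x) dx = ∫_0^π cos(nx)cos(n'x) dx = 0; and by product-to-sum, ∫_0^π sin(nx)cos(n'x) dx = ½∫_0^π [sin((n+n')x) + sin((n−n')x)] dx, which is 0 when n+n' is even and 2n/(n²−n'²) when n+n' is odd (it need not vanish on (0, π)).
  u² squared terms: (-4)²·∫cos(2x)² dx = 16·π/2 = 8*π;  (3)²·∫sin(x)² dx = 9·π/2 = 9*π/2.
  u² cross terms: 2·(-4)·(3)·∫cos(2x)·sin(x) dx = -24·(-2/3) = 16.
  So ∫_0^π u² dx = 8*π + 9*π/2 + 16 = 16 + 25*π/2.
  (u')² squared terms: (3)²·∫cos(x)² dx = 9·π/2 = 9*π/2;  (8)²·∫sin(2x)² dx = 64·π/2 = 32*π.
  (u')² cross terms: 2·(3)·(8)·∫cos(x)·sin(2x) dx = 48·(4/3) = 64.
  So ∫_0^π (u')² dx = 9*π/2 + 32*π + 64 = 64 + 73*π/2.
||u||_{H^1}^2 = (16 + 25*π/2) + (64 + 73*π/2) = 80 + 49*π.


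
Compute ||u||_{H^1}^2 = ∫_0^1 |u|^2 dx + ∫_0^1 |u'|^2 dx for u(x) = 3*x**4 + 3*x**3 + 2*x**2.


||u||_{H^1}^2 = 52229/420

The H^1 norm (squared) on an interval (0, L) is
  ||u||_{H^1}^2 = ∫_0^L u(x)^2 dx + ∫_0^L u'(x)^2 dx.
Compute u'(x) = 12*x**3 + 9*x**2 + 4*x.
Then u(x)^2 = 9*x**8 + 18*x**7 + 21*x**6 + 12*x**5 + 4*x**4 and u'(x)^2 = 144*x**6 + 216*x**5 + 177*x**4 + 72*x**3 + 16*x**2.
Integrate each monomial from 0 to 1 using ∫_0^1 c·x^n dx = c·1^(n+1)/(n+1):
  ∫_0^1 u(x)^2 dx = ∫_0^1 (9*x^8 + 18*x^7 + 21*x^6 + 12*x^5 + 4*x^4) dx. Term by term:
    ∫_0^1 9*x^8 dx = 1;  ∫_0^1 18*x^7 dx = 9/4;  ∫_0^1 21*x^6 dx = 3;
    ∫_0^1 12*x^5 dx = 2;  ∫_0^1 4*x^4 dx = 4/5.
  Sum: 1 + 9/4 + 3 + 2 + 4/5 = 181/20.
  ∫_0^1 u'(x)^2 dx = ∫_0^1 (144*x^6 + 216*x^5 + 177*x^4 + 72*x^3 + 16*x^2) dx. Term by term:
    ∫_0^1 144*x^6 dx = 144/7;  ∫_0^1 216*x^5 dx = 36;  ∫_0^1 177*x^4 dx = 177/5;
    ∫_0^1 72*x^3 dx = 18;  ∫_0^1 16*x^2 dx = 16/3.
  Sum: 144/7 + 36 + 177/5 + 18 + 16/3 = 12107/105.
Adding: ||u||_{H^1}^2 = 181/20 + 12107/105 = 52229/420.


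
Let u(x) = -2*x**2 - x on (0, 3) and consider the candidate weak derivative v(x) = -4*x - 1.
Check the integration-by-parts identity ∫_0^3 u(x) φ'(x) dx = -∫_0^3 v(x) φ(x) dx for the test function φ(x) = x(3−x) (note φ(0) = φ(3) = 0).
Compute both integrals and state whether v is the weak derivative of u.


LHS = 63/2, RHS = 63/2. Yes, v = u' weakly.

u(x) = -2*x**2 - x, classical derivative u'(x) = -4*x - 1.
φ(x) = x(3−x), so φ'(x) = 3 - 2*x.
Note φ(0) = φ(3) = 0, so the boundary term u·φ vanishes.
LHS = ∫_0^3 u(x) φ'(x) dx = ∫_0^3 (4*x^3 - 4*x^2 - 3*x) dx. Term by term:
  ∫_0^3 4*x^3 dx = 81;  ∫_0^3 -4*x^2 dx = -36;  ∫_0^3 -3*x dx = -27/2.
Sum: 81 − 36 − 27/2 = 63/2.
So LHS = 63/2.
∫_0^3 v(x) φ(x) dx = ∫_0^3 (4*x^3 - 11*x^2 - 3*x) dx. Term by term:
  ∫_0^3 4*x^3 dx = 81;  ∫_0^3 -11*x^2 dx = -99;  ∫_0^3 -3*x dx = -27/2.
Sum: 81 − 99 − 27/2 = -63/2.
So RHS = -∫_0^3 v(x) φ(x) dx = 63/2.
LHS = RHS, so the identity holds for this test φ.
Moreover u is smooth here and v(x) = u'(x) = -4*x - 1 pointwise, so the identity holds for every test function. Hence v is the weak derivative of u.


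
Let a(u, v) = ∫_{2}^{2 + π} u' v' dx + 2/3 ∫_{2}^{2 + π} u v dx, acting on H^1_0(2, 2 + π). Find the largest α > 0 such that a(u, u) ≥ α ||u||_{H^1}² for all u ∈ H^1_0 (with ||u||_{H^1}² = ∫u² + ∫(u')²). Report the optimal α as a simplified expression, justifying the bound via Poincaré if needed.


α = 5/6

Coercivity of a(·,·) on H^1_0(2, 2 + π) means a(u, u) ≥ α ||u||_{H^1}² for every u ∈ H^1_0.
The interval has length L = π, and Poincaré/coercivity depend only on L. Here a(u, u) = ∫(u')² + (2/3)·∫u².
Here 0 < c = 2/3 < 1. The condition a(u,u) ≥ α||u||_{H^1}² reads (1−α)∫(u')² ≥ (α−c)∫u². Any admissible α is ≤ 1 (rapidly oscillating u have ∫u²/∫(u')² → 0), and α = 1 would force 0 ≥ (1−c)∫u², impossible since c < 1; so 1−α > 0. By the sharp Poincaré inequality on H^1_0 of an interval of length L, ∫(u')² ≥ (π/L)²∫u² with equality for the first sine mode sin(π(x−x₀)/L) (x₀ the left endpoint), so the inequality holds for all u iff (1−α)(π/L)² ≥ α − c, i.e. α ≤ ((π/L)² + c)/((π/L)² + 1) = (1 + c(L/π)²)/(1 + (L/π)²). With (π/L)² = 1 and c = 2/3, the largest admissible constant is α = ((π/L)² + c)/((π/L)² + 1).
Simplifying, α = 5/6.


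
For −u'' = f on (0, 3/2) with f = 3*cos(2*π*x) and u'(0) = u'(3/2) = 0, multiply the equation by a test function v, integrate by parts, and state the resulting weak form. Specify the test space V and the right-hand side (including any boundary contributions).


V = H^1(0, 3/2) (no boundary constraint on v; u is determined up to an additive constant); weak form: ∫_0^3/2 u'v' dx = ∫_0^3/2 (3*cos(2*π*x)) v dx for all v ∈ V.

Multiply both sides by a test function v and integrate from 0 to 3/2:
  ∫_0^3/2 −u''(x) v(x) dx = ∫_0^3/2 f(x) v(x) dx.
Integrate the LHS by parts once:
  ∫_0^3/2 −u'' v dx = −[u'(x) v(x)]_0^3/2 + ∫_0^3/2 u'(x) v'(x) dx.
Thus ∫_0^3/2 u'(x) v'(x) dx = ∫_0^3/2 f(x) v(x) dx + [u'(x) v(x)]_0^3/2.
Choose V so that boundary terms are either known or forced to vanish.
u has homogeneous Neumann: u'(0) = u'(3/2) = 0. So [u' v]_0^3/2 = 0·v(3/2) − 0·v(0) = 0 for any v; take V = H^1(0, 3/2).
Weak formulation: find u (satisfying any essential BC) such that ∫_0^3/2 u'(x) v'(x) dx = ∫_0^3/2 f v dx for all v ∈ V (homogeneous Neumann, so boundary terms vanish).
Substituting f(x) = 3*cos(2*π*x), the right-hand side is ∫_0^3/2 (3*cos(2*π*x)) v dx.
Compatibility check (pure Neumann): taking v ≡ 1 ∈ V gives 0 = ∫_0^3/2 f dx + (0) − (0), i.e. ∫_0^3/2 f dx must equal u'(0) − u'(3/2) = 0. Indeed ∫_0^3/2 (3*cos(2*π*x)) dx = 0, so the data are compatible. The solution is then unique only up to an additive constant (fix it e.g. by requiring ∫_0^3/2 u dx = 0).


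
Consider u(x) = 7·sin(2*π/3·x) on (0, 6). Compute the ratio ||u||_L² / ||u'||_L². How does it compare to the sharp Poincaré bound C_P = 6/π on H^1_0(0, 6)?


||u||_L² / ||u'||_L² = 3/(2*π) < C_P = 6/π.

u(x) = 7·sin(2*π/3·x), so u'(x) = 14*π*cos(2*π*x/3)/3.
Writing u(x) = A·sin(kπx/L) with A = 7 and k = 4, use ∫_0^L sin²(kπx/L) dx = L/2 and ∫_0^L cos²(kπx/L) dx = L/2.
u² = 49·sin²(2*π/3·x) and (u')² = 196*π^2/9·cos²(2*π/3·x), and each of sin², cos² integrates to L/2 = 3 over (0, 6).
∫_0^6 u² dx = 147, so ||u||_L² = 7*sqrt(3).
∫_0^6 (u')² dx = 196*π^2/3, so ||u'||_L² = 14*sqrt(3)*π/3.
Ratio ||u||_L² / ||u'||_L² = 3/(2*π).
Sharp Poincaré constant on H^1_0(0, 6) is C_P = L/π = 6/π, achieved by sin(π/6·x).
This is the k = 4 harmonic; the ratio L/(kπ) is strictly less than C_P = L/π, consistent with the sharp inequality ||u||_L² ≤ C_P ||u'||_L².


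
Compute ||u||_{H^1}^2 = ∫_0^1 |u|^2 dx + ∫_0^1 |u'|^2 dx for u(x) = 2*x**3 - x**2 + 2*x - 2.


||u||_{H^1}^2 = 250/21

The H^1 norm (squared) on an interval (0, L) is
  ||u||_{H^1}^2 = ∫_0^L u(x)^2 dx + ∫_0^L u'(x)^2 dx.
Compute u'(x) = 6*x**2 - 2*x + 2.
Then u(x)^2 = 4*x**6 - 4*x**5 + 9*x**4 - 12*x**3 + 8*x**2 - 8*x + 4 and u'(x)^2 = 36*x**4 - 24*x**3 + 28*x**2 - 8*x + 4.
Integrate each monomial from 0 to 1 using ∫_0^1 c·x^n dx = c·1^(n+1)/(n+1):
  ∫_0^1 u(x)^2 dx = ∫_0^1 (4*x^6 - 4*x^5 + 9*x^4 - 12*x^3 + 8*x^2 - 8*x + 4) dx. Term by term:
    ∫_0^1 4*x^6 dx = 4/7;  ∫_0^1 -4*x^5 dx = -2/3;  ∫_0^1 9*x^4 dx = 9/5;
    ∫_0^1 -12*x^3 dx = -3;  ∫_0^1 8*x^2 dx = 8/3;  ∫_0^1 -8*x dx = -4;
    ∫_0^1 4 dx = 4.
  Sum: 4/7 − 2/3 + 9/5 − 3 + 8/3 − 4 + 4 = 48/35.
  ∫_0^1 u'(x)^2 dx = ∫_0^1 (36*x^4 - 24*x^3 + 28*x^2 - 8*x + 4) dx. Term by term:
    ∫_0^1 36*x^4 dx = 36/5;  ∫_0^1 -24*x^3 dx = -6;  ∫_0^1 28*x^2 dx = 28/3;
    ∫_0^1 -8*x dx = -4;  ∫_0^1 4 dx = 4.
  Sum: 36/5 − 6 + 28/3 − 4 + 4 = 158/15.
Adding: ||u||_{H^1}^2 = 48/35 + 158/15 = 250/21.


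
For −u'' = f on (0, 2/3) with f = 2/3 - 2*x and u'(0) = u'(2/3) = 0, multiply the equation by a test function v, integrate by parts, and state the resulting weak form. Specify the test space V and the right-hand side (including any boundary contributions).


V = H^1(0, 2/3) (no boundary constraint on v; u is determined up to an additive constant); weak form: ∫_0^2/3 u'v' dx = ∫_0^2/3 (2/3 - 2*x) v dx for all v ∈ V.

Multiply both sides by a test function v and integrate from 0 to 2/3:
  ∫_0^2/3 −u''(x) v(x) dx = ∫_0^2/3 f(x) v(x) dx.
Integrate the LHS by parts once:
  ∫_0^2/3 −u'' v dx = −[u'(x) v(x)]_0^2/3 + ∫_0^2/3 u'(x) v'(x) dx.
Thus ∫_0^2/3 u'(x) v'(x) dx = ∫_0^2/3 f(x) v(x) dx + [u'(x) v(x)]_0^2/3.
Choose V so that boundary terms are either known or forced to vanish.
u has homogeneous Neumann: u'(0) = u'(2/3) = 0. So [u' v]_0^2/3 = 0·v(2/3) − 0·v(0) = 0 for any v; take V = H^1(0, 2/3).
Weak formulation: find u (satisfying any essential BC) such that ∫_0^2/3 u'(x) v'(x) dx = ∫_0^2/3 f v dx for all v ∈ V (homogeneous Neumann, so boundary terms vanish).
Substituting f(x) = 2/3 - 2*x, the right-hand side is ∫_0^2/3 (2/3 - 2*x) v dx.
Compatibility check (pure Neumann): taking v ≡ 1 ∈ V gives 0 = ∫_0^2/3 f dx + (0) − (0), i.e. ∫_0^2/3 f dx must equal u'(0) − u'(2/3) = 0. Indeed ∫_0^2/3 (2/3 - 2*x) dx = 0, so the data are compatible. The solution is then unique only up to an additive constant (fix it e.g. by requiring ∫_0^2/3 u dx = 0).


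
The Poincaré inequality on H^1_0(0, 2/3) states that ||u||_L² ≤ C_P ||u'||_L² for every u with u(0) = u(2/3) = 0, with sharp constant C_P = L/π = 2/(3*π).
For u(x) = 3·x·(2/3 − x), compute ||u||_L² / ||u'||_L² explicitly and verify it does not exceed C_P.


||u||_L² / ||u'||_L² = sqrt(10)/15 < C_P = 2/(3*π).

u(x) = 3·x·(2/3 − x), so u'(x) = 2 - 6*x.
u(x) = 3·x·(2/3 − x) vanishes at x = 0 and x = 2/3, so u ∈ H^1_0(0, 2/3). Differentiate via the product rule and integrate the resulting polynomials term by term.
  ∫_0^2/3 u² dx = ∫_0^2/3 (9*x^4 - 12*x^3 + 4*x^2) dx. Term by term:
    ∫_0^2/3 9*x^4 dx = 32/135;  ∫_0^2/3 -12*x^3 dx = -16/27;  ∫_0^2/3 4*x^2 dx = 32/81.
  Sum: 32/135 − 16/27 + 32/81 = 16/405.
  ∫_0^2/3 (u')² dx = ∫_0^2/3 (36*x^2 - 24*x + 4) dx. Term by term:
    ∫_0^2/3 36*x^2 dx = 32/9;  ∫_0^2/3 -24*x dx = -16/3;  ∫_0^2/3 4 dx = 8/3.
  Sum: 32/9 − 16/3 + 8/3 = 8/9.
∫_0^2/3 u² dx = 16/405, so ||u||_L² = 4*sqrt(5)/45.
∫_0^2/3 (u')² dx = 8/9, so ||u'||_L² = 2*sqrt(2)/3.
Ratio ||u||_L² / ||u'||_L² = sqrt(10)/15.
Sharp Poincaré constant on H^1_0(0, 2/3) is C_P = L/π = 2/(3*π), achieved by sin(3*π/2·x).
A polynomial bump cannot attain the sharp Poincaré constant (only the first sine eigenfunction does), so the ratio is strictly less than C_P, consistent with ||u||_L² ≤ C_P ||u'||_L².


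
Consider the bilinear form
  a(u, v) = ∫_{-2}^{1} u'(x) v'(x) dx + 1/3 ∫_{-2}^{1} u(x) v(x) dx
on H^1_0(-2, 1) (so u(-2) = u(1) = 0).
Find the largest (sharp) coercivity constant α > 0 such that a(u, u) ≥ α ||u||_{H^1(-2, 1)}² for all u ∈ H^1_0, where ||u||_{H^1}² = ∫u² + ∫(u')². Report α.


α = (3 + π^2)/(9 + π^2)

Coercivity of a(·,·) on H^1_0(-2, 1) means a(u, u) ≥ α ||u||_{H^1}² for every u ∈ H^1_0.
The interval has length L = 3, and Poincaré/coercivity depend only on L. Here a(u, u) = ∫(u')² + (1/3)·∫u².
Here 0 < c = 1/3 < 1. The condition a(u,u) ≥ α||u||_{H^1}² reads (1−α)∫(u')² ≥ (α−c)∫u². Any admissible α is ≤ 1 (rapidly oscillating u have ∫u²/∫(u')² → 0), and α = 1 would force 0 ≥ (1−c)∫u², impossible since c < 1; so 1−α > 0. By the sharp Poincaré inequality on H^1_0 of an interval of length L, ∫(u')² ≥ (π/L)²∫u² with equality for the first sine mode sin(π(x−x₀)/L) (x₀ the left endpoint), so the inequality holds for all u iff (1−α)(π/L)² ≥ α − c, i.e. α ≤ ((π/L)² + c)/((π/L)² + 1) = (1 + c(L/π)²)/(1 + (L/π)²). With (π/L)² = π^2/9 and c = 1/3, the largest admissible constant is α = ((π/L)² + c)/((π/L)² + 1).
Simplifying, α = (3 + π^2)/(9 + π^2).


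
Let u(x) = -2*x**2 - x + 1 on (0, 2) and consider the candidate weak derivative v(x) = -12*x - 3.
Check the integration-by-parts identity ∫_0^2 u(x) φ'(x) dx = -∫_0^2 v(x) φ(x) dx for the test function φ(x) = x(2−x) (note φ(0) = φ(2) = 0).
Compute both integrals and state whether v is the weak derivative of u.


LHS = 20/3, RHS = 20. No, v is not the weak derivative of u.

u(x) = -2*x**2 - x + 1, classical derivative u'(x) = -4*x - 1.
φ(x) = x(2−x), so φ'(x) = 2 - 2*x.
Note φ(0) = φ(2) = 0, so the boundary term u·φ vanishes.
LHS = ∫_0^2 u(x) φ'(x) dx = ∫_0^2 (4*x^3 - 2*x^2 - 4*x + 2) dx. Term by term:
  ∫_0^2 4*x^3 dx = 16;  ∫_0^2 -2*x^2 dx = -16/3;  ∫_0^2 -4*x dx = -8;
  ∫_0^2 2 dx = 4.
Sum: 16 − 16/3 − 8 + 4 = 20/3.
So LHS = 20/3.
∫_0^2 v(x) φ(x) dx = ∫_0^2 (12*x^3 - 21*x^2 - 6*x) dx. Term by term:
  ∫_0^2 12*x^3 dx = 48;  ∫_0^2 -21*x^2 dx = -56;  ∫_0^2 -6*x dx = -12.
Sum: 48 − 56 − 12 = -20.
So RHS = -∫_0^2 v(x) φ(x) dx = 20.
LHS − RHS = -40/3 ≠ 0, so the identity fails.
(For a valid weak derivative the identity must hold for EVERY test function, in particular this one. The failure shows v is NOT the weak derivative of u.)
Correct weak derivative would be u'(x) = -4*x - 1.


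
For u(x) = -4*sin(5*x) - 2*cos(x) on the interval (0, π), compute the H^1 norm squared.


||u||_{H^1(0,π)}^2 = 212*π

u'(x) = 2*sin(x) - 20*cos(5*x).
Expand u² and (u')² and integrate term by term on (0, π), using: for integers n ≥ 1, ∫_0^π sin²(nx) dx = ∫_0^π cos²(nx) dx = π/2; for n ≠ n', ∫_0^π sin(nx)sin(n'x) dx = ∫_0^π cos(nx)cos(n'x) dx = 0; and by product-to-sum, ∫_0^π sin(nx)cos(n'x) dx = ½∫_0^π [sin((n+n')x) + sin((n−n')x)] dx, which is 0 when n+n' is even and 2n/(n²−n'²) when n+n' is odd (it need not vanish on (0, π)).
  u² squared terms: (-4)²·∫sin(5x)² dx = 16·π/2 = 8*π;  (-2)²·∫cos(x)² dx = 4·π/2 = 2*π.
  u² cross terms: 2·(-4)·(-2)·∫sin(5x)·cos(x) dx = 16·(0) = 0.
  So ∫_0^π u² dx = 8*π + 2*π + 0 = 10*π.
  (u')² squared terms: (-20)²·∫cos(5x)² dx = 400·π/2 = 200*π;  (2)²·∫sin(x)² dx = 4·π/2 = 2*π.
  (u')² cross terms: 2·(-20)·(2)·∫cos(5x)·sin(x) dx = -80·(0) = 0.
  So ∫_0^π (u')² dx = 200*π + 2*π + 0 = 202*π.
||u||_{H^1}^2 = (10*π) + (202*π) = 212*π.


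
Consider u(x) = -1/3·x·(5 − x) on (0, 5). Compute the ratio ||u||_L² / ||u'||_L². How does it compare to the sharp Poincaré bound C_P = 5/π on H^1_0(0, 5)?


||u||_L² / ||u'||_L² = sqrt(10)/2 < C_P = 5/π.

u(x) = -1/3·x·(5 − x), so u'(x) = 2*x/3 - 5/3.
u(x) = -1/3·x·(5 − x) vanishes at x = 0 and x = 5, so u ∈ H^1_0(0, 5). Differentiate via the product rule and integrate the resulting polynomials term by term.
  ∫_0^5 u² dx = ∫_0^5 (x^4/9 - 10*x^3/9 + 25*x^2/9) dx. Term by term:
    ∫_0^5 x^4/9 dx = 625/9;  ∫_0^5 -10*x^3/9 dx = -3125/18;  ∫_0^5 25*x^2/9 dx = 3125/27.
  Sum: 625/9 − 3125/18 + 3125/27 = 625/54.
  ∫_0^5 (u')² dx = ∫_0^5 (4*x^2/9 - 20*x/9 + 25/9) dx. Term by term:
    ∫_0^5 4*x^2/9 dx = 500/27;  ∫_0^5 -20*x/9 dx = -250/9;  ∫_0^5 25/9 dx = 125/9.
  Sum: 500/27 − 250/9 + 125/9 = 125/27.
∫_0^5 u² dx = 625/54, so ||u||_L² = 25*sqrt(6)/18.
∫_0^5 (u')² dx = 125/27, so ||u'||_L² = 5*sqrt(15)/9.
Ratio ||u||_L² / ||u'||_L² = sqrt(10)/2.
Sharp Poincaré constant on H^1_0(0, 5) is C_P = L/π = 5/π, achieved by sin(π/5·x).
A polynomial bump cannot attain the sharp Poincaré constant (only the first sine eigenfunction does), so the ratio is strictly less than C_P, consistent with ||u||_L² ≤ C_P ||u'||_L².


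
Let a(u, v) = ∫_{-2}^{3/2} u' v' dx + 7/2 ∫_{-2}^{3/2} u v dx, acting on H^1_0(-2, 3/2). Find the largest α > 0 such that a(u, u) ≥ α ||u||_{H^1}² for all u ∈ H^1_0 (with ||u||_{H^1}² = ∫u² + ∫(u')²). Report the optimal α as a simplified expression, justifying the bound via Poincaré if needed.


α = 1

Coercivity of a(·,·) on H^1_0(-2, 3/2) means a(u, u) ≥ α ||u||_{H^1}² for every u ∈ H^1_0.
The interval has length L = 7/2, and Poincaré/coercivity depend only on L. Here a(u, u) = ∫(u')² + (7/2)·∫u².
Here c = 7/2 ≥ 1, so a(u,u) = ∫(u')² + c∫u² ≥ ∫(u')² + ∫u² = ||u||_{H^1}², i.e. α = 1 works. No larger α is possible: a(u,u) ≥ α||u||_{H^1}² means (1−α)∫(u')² ≥ (α−c)∫u², and for the modes u_n = sin(nπ(x−x₀)/L) (x₀ the left endpoint) one has ∫u_n²/∫(u_n')² = (L/(nπ))² → 0, so a(u_n,u_n)/||u_n||_{H^1}² → 1. Hence the optimal constant is α = 1.
Therefore α = 1.


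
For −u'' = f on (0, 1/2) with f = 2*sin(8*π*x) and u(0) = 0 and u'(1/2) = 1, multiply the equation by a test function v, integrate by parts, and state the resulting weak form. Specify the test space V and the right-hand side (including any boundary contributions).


V = {v ∈ H^1(0, 1/2) : v(0) = 0} (test functions vanish at x = 0 where u is specified); weak form: ∫_0^1/2 u'v' dx = ∫_0^1/2 (2*sin(8*π*x)) v dx + v(1/2) for all v ∈ V.

Multiply both sides by a test function v and integrate from 0 to 1/2:
  ∫_0^1/2 −u''(x) v(x) dx = ∫_0^1/2 f(x) v(x) dx.
Integrate the LHS by parts once:
  ∫_0^1/2 −u'' v dx = −[u'(x) v(x)]_0^1/2 + ∫_0^1/2 u'(x) v'(x) dx.
Thus ∫_0^1/2 u'(x) v'(x) dx = ∫_0^1/2 f(x) v(x) dx + [u'(x) v(x)]_0^1/2.
Choose V so that boundary terms are either known or forced to vanish.
Mixed BC: u(0) = 0 (Dirichlet) and u'(1/2) = 1 (Neumann). Define V = {v ∈ H^1(0, 1/2) : v(0) = 0}. Then [u' v]_0^1/2 = u'(1/2)·v(1/2) − u'(0)·0 = v(1/2).
Weak formulation: find u (satisfying any essential BC) such that ∫_0^1/2 u'(x) v'(x) dx = ∫_0^1/2 f v dx + v(1/2) for all v ∈ V (Dirichlet at 0 absorbed into V; Neumann datum at x = 1/2 contributes the boundary term).
Substituting f(x) = 2*sin(8*π*x), the right-hand side is ∫_0^1/2 (2*sin(8*π*x)) v dx + v(1/2).


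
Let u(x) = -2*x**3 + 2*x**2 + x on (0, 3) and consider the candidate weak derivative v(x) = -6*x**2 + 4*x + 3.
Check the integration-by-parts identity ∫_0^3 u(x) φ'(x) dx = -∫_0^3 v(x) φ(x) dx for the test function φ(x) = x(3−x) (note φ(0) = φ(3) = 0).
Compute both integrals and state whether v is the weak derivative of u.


LHS = 207/5, RHS = 162/5. No, v is not the weak derivative of u.

u(x) = -2*x**3 + 2*x**2 + x, classical derivative u'(x) = -6*x**2 + 4*x + 1.
φ(x) = x(3−x), so φ'(x) = 3 - 2*x.
Note φ(0) = φ(3) = 0, so the boundary term u·φ vanishes.
LHS = ∫_0^3 u(x) φ'(x) dx = ∫_0^3 (4*x^4 - 10*x^3 + 4*x^2 + 3*x) dx. Term by term:
  ∫_0^3 4*x^4 dx = 972/5;  ∫_0^3 -10*x^3 dx = -405/2;  ∫_0^3 4*x^2 dx = 36;
  ∫_0^3 3*x dx = 27/2.
Sum: 972/5 − 405/2 + 36 + 27/2 = 207/5.
So LHS = 207/5.
∫_0^3 v(x) φ(x) dx = ∫_0^3 (6*x^4 - 22*x^3 + 9*x^2 + 9*x) dx. Term by term:
  ∫_0^3 6*x^4 dx = 1458/5;  ∫_0^3 -22*x^3 dx = -891/2;  ∫_0^3 9*x^2 dx = 81;
  ∫_0^3 9*x dx = 81/2.
Sum: 1458/5 − 891/2 + 81 + 81/2 = -162/5.
So RHS = -∫_0^3 v(x) φ(x) dx = 162/5.
LHS − RHS = 9 ≠ 0, so the identity fails.
(For a valid weak derivative the identity must hold for EVERY test function, in particular this one. The failure shows v is NOT the weak derivative of u.)
Correct weak derivative would be u'(x) = -6*x**2 + 4*x + 1.


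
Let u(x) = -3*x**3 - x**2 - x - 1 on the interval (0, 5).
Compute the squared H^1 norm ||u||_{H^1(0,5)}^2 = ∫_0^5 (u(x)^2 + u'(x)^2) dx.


||u||_{H^1}^2 = 3760535/21

The H^1 norm (squared) on an interval (0, L) is
  ||u||_{H^1}^2 = ∫_0^L u(x)^2 dx + ∫_0^L u'(x)^2 dx.
Compute u'(x) = -9*x**2 - 2*x - 1.
Then u(x)^2 = 9*x**6 + 6*x**5 + 7*x**4 + 8*x**3 + 3*x**2 + 2*x + 1 and u'(x)^2 = 81*x**4 + 36*x**3 + 22*x**2 + 4*x + 1.
Integrate each monomial from 0 to 5 using ∫_0^5 c·x^n dx = c·5^(n+1)/(n+1):
  ∫_0^5 u(x)^2 dx = ∫_0^5 (9*x^6 + 6*x^5 + 7*x^4 + 8*x^3 + 3*x^2 + 2*x + 1) dx. Term by term:
    ∫_0^5 9*x^6 dx = 703125/7;  ∫_0^5 6*x^5 dx = 15625;  ∫_0^5 7*x^4 dx = 4375;
    ∫_0^5 8*x^3 dx = 1250;  ∫_0^5 3*x^2 dx = 125;  ∫_0^5 2*x dx = 25;
    ∫_0^5 1 dx = 5.
  Sum: 703125/7 + 15625 + 4375 + 1250 + 125 + 25 + 5 = 852960/7.
  ∫_0^5 u'(x)^2 dx = ∫_0^5 (81*x^4 + 36*x^3 + 22*x^2 + 4*x + 1) dx. Term by term:
    ∫_0^5 81*x^4 dx = 50625;  ∫_0^5 36*x^3 dx = 5625;  ∫_0^5 22*x^2 dx = 2750/3;
    ∫_0^5 4*x dx = 50;  ∫_0^5 1 dx = 5.
  Sum: 50625 + 5625 + 2750/3 + 50 + 5 = 171665/3.
Adding: ||u||_{H^1}^2 = 852960/7 + 171665/3 = 3760535/21.


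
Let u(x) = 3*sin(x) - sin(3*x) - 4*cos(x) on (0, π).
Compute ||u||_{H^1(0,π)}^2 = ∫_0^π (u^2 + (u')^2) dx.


||u||_{H^1(0,π)}^2 = 30*π

u'(x) = 4*sin(x) + 3*cos(x) - 3*cos(3*x).
Expand u² and (u')² and integrate term by term on (0, π), using: for integers n ≥ 1, ∫_0^π sin²(nx) dx = ∫_0^π cos²(nx) dx = π/2; for n ≠ n', ∫_0^π sin(nx)sin(n'x) dx = ∫_0^π cos(nx)cos(n'x) dx = 0; and by product-to-sum, ∫_0^π sin(nx)cos(n'x) dx = ½∫_0^π [sin((n+n')x) + sin((n−n')x)] dx, which is 0 when n+n' is even and 2n/(n²−n'²) when n+n' is odd (it need not vanish on (0, π)).
  u² squared terms: (-1)²·∫sin(3x)² dx = 1·π/2 = π/2;  (-4)²·∫cos(x)² dx = 16·π/2 = 8*π;  (3)²·∫sin(x)² dx = 9·π/2 = 9*π/2.
  u² cross terms: 2·(-1)·(-4)·∫sin(3x)·cos(x) dx = 8·(0) = 0;  2·(-1)·(3)·∫sin(3x)·sin(x) dx = -6·(0) = 0;  2·(-4)·(3)·∫cos(x)·sin(x) dx = -24·(0) = 0.
  So ∫_0^π u² dx = π/2 + 8*π + 9*π/2 + 0 + 0 + 0 = 13*π.
  (u')² squared terms: (-3)²·∫cos(3x)² dx = 9·π/2 = 9*π/2;  (3)²·∫cos(x)² dx = 9·π/2 = 9*π/2;  (4)²·∫sin(x)² dx = 16·π/2 = 8*π.
  (u')² cross terms: 2·(-3)·(3)·∫cos(3x)·cos(x) dx = -18·(0) = 0;  2·(-3)·(4)·∫cos(3x)·sin(x) dx = -24·(0) = 0;  2·(3)·(4)·∫cos(x)·sin(x) dx = 24·(0) = 0.
  So ∫_0^π (u')² dx = 9*π/2 + 9*π/2 + 8*π + 0 + 0 + 0 = 17*π.
||u||_{H^1}^2 = (13*π) + (17*π) = 30*π.


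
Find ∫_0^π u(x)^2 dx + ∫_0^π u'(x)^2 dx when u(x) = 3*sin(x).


||u||_{H^1(0,π)}^2 = 9*π

u'(x) = 3*cos(x).
Expand u² and (u')² and integrate term by term on (0, π), using: for integers n ≥ 1, ∫_0^π sin²(nx) dx = ∫_0^π cos²(nx) dx = π/2; for n ≠ n', ∫_0^π sin(nx)sin(n'x) dx = ∫_0^π cos(nx)cos(n'x) dx = 0; and by product-to-sum, ∫_0^π sin(nx)cos(n'x) dx = ½∫_0^π [sin((n+n')x) + sin((n−n')x)] dx, which is 0 when n+n' is even and 2n/(n²−n'²) when n+n' is odd (it need not vanish on (0, π)).
  u² squared terms: (3)²·∫sin(x)² dx = 9·π/2 = 9*π/2.
  So ∫_0^π u² dx = 9*π/2.
  (u')² squared terms: (3)²·∫cos(x)² dx = 9·π/2 = 9*π/2.
  So ∫_0^π (u')² dx = 9*π/2.
||u||_{H^1}^2 = (9*π/2) + (9*π/2) = 9*π.


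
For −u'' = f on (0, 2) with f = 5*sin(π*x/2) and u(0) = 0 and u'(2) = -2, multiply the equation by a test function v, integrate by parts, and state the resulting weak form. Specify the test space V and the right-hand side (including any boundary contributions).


V = {v ∈ H^1(0, 2) : v(0) = 0} (test functions vanish at x = 0 where u is specified); weak form: ∫_0^2 u'v' dx = ∫_0^2 (5*sin(π*x/2)) v dx − 2·v(2) for all v ∈ V.

Multiply both sides by a test function v and integrate from 0 to 2:
  ∫_0^2 −u''(x) v(x) dx = ∫_0^2 f(x) v(x) dx.
Integrate the LHS by parts once:
  ∫_0^2 −u'' v dx = −[u'(x) v(x)]_0^2 + ∫_0^2 u'(x) v'(x) dx.
Thus ∫_0^2 u'(x) v'(x) dx = ∫_0^2 f(x) v(x) dx + [u'(x) v(x)]_0^2.
Choose V so that boundary terms are either known or forced to vanish.
Mixed BC: u(0) = 0 (Dirichlet) and u'(2) = -2 (Neumann). Define V = {v ∈ H^1(0, 2) : v(0) = 0}. Then [u' v]_0^2 = u'(2)·v(2) − u'(0)·0 = − 2·v(2).
Weak formulation: find u (satisfying any essential BC) such that ∫_0^2 u'(x) v'(x) dx = ∫_0^2 f v dx − 2·v(2) for all v ∈ V (Dirichlet at 0 absorbed into V; Neumann datum at x = 2 contributes the boundary term).
Substituting f(x) = 5*sin(π*x/2), the right-hand side is ∫_0^2 (5*sin(π*x/2)) v dx − 2·v(2).


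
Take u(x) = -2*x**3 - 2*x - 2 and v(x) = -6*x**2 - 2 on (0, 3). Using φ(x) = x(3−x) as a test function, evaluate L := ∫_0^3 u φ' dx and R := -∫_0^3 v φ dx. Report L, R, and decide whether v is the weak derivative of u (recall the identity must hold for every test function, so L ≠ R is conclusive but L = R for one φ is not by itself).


LHS = 819/10, RHS = 819/10. Yes, v = u' weakly.

u(x) = -2*x**3 - 2*x - 2, classical derivative u'(x) = -6*x**2 - 2.
φ(x) = x(3−x), so φ'(x) = 3 - 2*x.
Note φ(0) = φ(3) = 0, so the boundary term u·φ vanishes.
LHS = ∫_0^3 u(x) φ'(x) dx = ∫_0^3 (4*x^4 - 6*x^3 + 4*x^2 - 2*x - 6) dx. Term by term:
  ∫_0^3 4*x^4 dx = 972/5;  ∫_0^3 -6*x^3 dx = -243/2;  ∫_0^3 4*x^2 dx = 36;
  ∫_0^3 -2*x dx = -9;  ∫_0^3 -6 dx = -18.
Sum: 972/5 − 243/2 + 36 − 9 − 18 = 819/10.
So LHS = 819/10.
∫_0^3 v(x) φ(x) dx = ∫_0^3 (6*x^4 - 18*x^3 + 2*x^2 - 6*x) dx. Term by term:
  ∫_0^3 6*x^4 dx = 1458/5;  ∫_0^3 -18*x^3 dx = -729/2;  ∫_0^3 2*x^2 dx = 18;
  ∫_0^3 -6*x dx = -27.
Sum: 1458/5 − 729/2 + 18 − 27 = -819/10.
So RHS = -∫_0^3 v(x) φ(x) dx = 819/10.
LHS = RHS, so the identity holds for this test φ.
Moreover u is smooth here and v(x) = u'(x) = -6*x**2 - 2 pointwise, so the identity holds for every test function. Hence v is the weak derivative of u.


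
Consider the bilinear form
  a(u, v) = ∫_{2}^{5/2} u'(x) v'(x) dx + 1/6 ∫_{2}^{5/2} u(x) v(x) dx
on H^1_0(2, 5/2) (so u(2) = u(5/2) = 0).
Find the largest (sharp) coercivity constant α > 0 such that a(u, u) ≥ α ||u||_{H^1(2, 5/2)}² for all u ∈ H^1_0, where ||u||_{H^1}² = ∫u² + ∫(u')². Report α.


α = (1 + 24*π^2)/(6*(1 + 4*π^2))

Coercivity of a(·,·) on H^1_0(2, 5/2) means a(u, u) ≥ α ||u||_{H^1}² for every u ∈ H^1_0.
The interval has length L = 1/2, and Poincaré/coercivity depend only on L. Here a(u, u) = ∫(u')² + (1/6)·∫u².
Here 0 < c = 1/6 < 1. The condition a(u,u) ≥ α||u||_{H^1}² reads (1−α)∫(u')² ≥ (α−c)∫u². Any admissible α is ≤ 1 (rapidly oscillating u have ∫u²/∫(u')² → 0), and α = 1 would force 0 ≥ (1−c)∫u², impossible since c < 1; so 1−α > 0. By the sharp Poincaré inequality on H^1_0 of an interval of length L, ∫(u')² ≥ (π/L)²∫u² with equality for the first sine mode sin(π(x−x₀)/L) (x₀ the left endpoint), so the inequality holds for all u iff (1−α)(π/L)² ≥ α − c, i.e. α ≤ ((π/L)² + c)/((π/L)² + 1) = (1 + c(L/π)²)/(1 + (L/π)²). With (π/L)² = 4*π^2 and c = 1/6, the largest admissible constant is α = ((π/L)² + c)/((π/L)² + 1).
Simplifying, α = (1 + 24*π^2)/(6*(1 + 4*π^2)).


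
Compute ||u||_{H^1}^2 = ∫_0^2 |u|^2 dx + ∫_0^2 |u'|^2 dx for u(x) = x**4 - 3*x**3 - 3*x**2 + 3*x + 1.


||u||_{H^1}^2 = 68896/315

The H^1 norm (squared) on an interval (0, L) is
  ||u||_{H^1}^2 = ∫_0^L u(x)^2 dx + ∫_0^L u'(x)^2 dx.
Compute u'(x) = 4*x**3 - 9*x**2 - 6*x + 3.
Then u(x)^2 = x**8 - 6*x**7 + 3*x**6 + 24*x**5 - 7*x**4 - 24*x**3 + 3*x**2 + 6*x + 1 and u'(x)^2 = 16*x**6 - 72*x**5 + 33*x**4 + 132*x**3 - 18*x**2 - 36*x + 9.
Integrate each monomial from 0 to 2 using ∫_0^2 c·x^n dx = c·2^(n+1)/(n+1):
  ∫_0^2 u(x)^2 dx = ∫_0^2 (x^8 - 6*x^7 + 3*x^6 + 24*x^5 - 7*x^4 - 24*x^3 + 3*x^2 + 6*x + 1) dx. Term by term:
    ∫_0^2 x^8 dx = 512/9;  ∫_0^2 -6*x^7 dx = -192;  ∫_0^2 3*x^6 dx = 384/7;
    ∫_0^2 24*x^5 dx = 256;  ∫_0^2 -7*x^4 dx = -224/5;  ∫_0^2 -24*x^3 dx = -96;
    ∫_0^2 3*x^2 dx = 8;  ∫_0^2 6*x dx = 12;  ∫_0^2 1 dx = 2.
  Sum: 512/9 − 192 + 384/7 + 256 − 224/5 − 96 + 8 + 12 + 2 = 17938/315.
  ∫_0^2 u'(x)^2 dx = ∫_0^2 (16*x^6 - 72*x^5 + 33*x^4 + 132*x^3 - 18*x^2 - 36*x + 9) dx. Term by term:
    ∫_0^2 16*x^6 dx = 2048/7;  ∫_0^2 -72*x^5 dx = -768;  ∫_0^2 33*x^4 dx = 1056/5;
    ∫_0^2 132*x^3 dx = 528;  ∫_0^2 -18*x^2 dx = -48;  ∫_0^2 -36*x dx = -72;
    ∫_0^2 9 dx = 18.
  Sum: 2048/7 − 768 + 1056/5 + 528 − 48 − 72 + 18 = 5662/35.
Adding: ||u||_{H^1}^2 = 17938/315 + 5662/35 = 68896/315.


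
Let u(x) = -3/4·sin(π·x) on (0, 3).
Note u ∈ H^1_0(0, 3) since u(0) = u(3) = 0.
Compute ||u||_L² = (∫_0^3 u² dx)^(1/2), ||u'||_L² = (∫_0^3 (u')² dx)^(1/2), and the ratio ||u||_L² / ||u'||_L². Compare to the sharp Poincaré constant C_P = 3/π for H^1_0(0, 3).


||u||_L² / ||u'||_L² = 1/π < C_P = 3/π.

u(x) = -3/4·sin(π·x), so u'(x) = -3*π*cos(π*x)/4.
Writing u(x) = A·sin(kπx/L) with A = -3/4 and k = 3, use ∫_0^L sin²(kπx/L) dx = L/2 and ∫_0^L cos²(kπx/L) dx = L/2.
u² = 9/16·sin²(π·x) and (u')² = 9*π^2/16·cos²(π·x), and each of sin², cos² integrates to L/2 = 3/2 over (0, 3).
∫_0^3 u² dx = 27/32, so ||u||_L² = 3*sqrt(6)/8.
∫_0^3 (u')² dx = 27*π^2/32, so ||u'||_L² = 3*sqrt(6)*π/8.
Ratio ||u||_L² / ||u'||_L² = 1/π.
Sharp Poincaré constant on H^1_0(0, 3) is C_P = L/π = 3/π, achieved by sin(π/3·x).
This is the k = 3 harmonic; the ratio L/(kπ) is strictly less than C_P = L/π, consistent with the sharp inequality ||u||_L² ≤ C_P ||u'||_L².


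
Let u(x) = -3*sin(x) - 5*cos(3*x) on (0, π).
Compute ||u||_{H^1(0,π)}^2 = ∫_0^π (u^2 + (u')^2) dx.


||u||_{H^1(0,π)}^2 = 134*π

u'(x) = 15*sin(3*x) - 3*cos(x).
Expand u² and (u')² and integrate term by term on (0, π), using: for integers n ≥ 1, ∫_0^π sin²(nx) dx = ∫_0^π cos²(nx) dx = π/2; for n ≠ n', ∫_0^π sin(nx)sin(n'x) dx = ∫_0^π cos(nx)cos(n'x) dx = 0; and by product-to-sum, ∫_0^π sin(nx)cos(n'x) dx = ½∫_0^π [sin((n+n')x) + sin((n−n')x)] dx, which is 0 when n+n' is even and 2n/(n²−n'²) when n+n' is odd (it need not vanish on (0, π)).
  u² squared terms: (-5)²·∫cos(3x)² dx = 25·π/2 = 25*π/2;  (-3)²·∫sin(x)² dx = 9·π/2 = 9*π/2.
  u² cross terms: 2·(-5)·(-3)·∫cos(3x)·sin(x) dx = 30·(0) = 0.
  So ∫_0^π u² dx = 25*π/2 + 9*π/2 + 0 = 17*π.
  (u')² squared terms: (-3)²·∫cos(x)² dx = 9·π/2 = 9*π/2;  (15)²·∫sin(3x)² dx = 225·π/2 = 225*π/2.
  (u')² cross terms: 2·(-3)·(15)·∫cos(x)·sin(3x) dx = -90·(0) = 0.
  So ∫_0^π (u')² dx = 9*π/2 + 225*π/2 + 0 = 117*π.
||u||_{H^1}^2 = (17*π) + (117*π) = 134*π.


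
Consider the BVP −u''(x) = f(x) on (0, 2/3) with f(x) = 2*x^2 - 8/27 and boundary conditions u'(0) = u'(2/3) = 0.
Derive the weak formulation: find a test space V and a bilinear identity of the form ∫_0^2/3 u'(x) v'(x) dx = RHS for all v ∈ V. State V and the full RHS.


V = H^1(0, 2/3) (no boundary constraint on v; u is determined up to an additive constant); weak form: ∫_0^2/3 u'v' dx = ∫_0^2/3 (2*x^2 - 8/27) v dx for all v ∈ V.

Multiply both sides by a test function v and integrate from 0 to 2/3:
  ∫_0^2/3 −u''(x) v(x) dx = ∫_0^2/3 f(x) v(x) dx.
Integrate the LHS by parts once:
  ∫_0^2/3 −u'' v dx = −[u'(x) v(x)]_0^2/3 + ∫_0^2/3 u'(x) v'(x) dx.
Thus ∫_0^2/3 u'(x) v'(x) dx = ∫_0^2/3 f(x) v(x) dx + [u'(x) v(x)]_0^2/3.
Choose V so that boundary terms are either known or forced to vanish.
u has homogeneous Neumann: u'(0) = u'(2/3) = 0. So [u' v]_0^2/3 = 0·v(2/3) − 0·v(0) = 0 for any v; take V = H^1(0, 2/3).
Weak formulation: find u (satisfying any essential BC) such that ∫_0^2/3 u'(x) v'(x) dx = ∫_0^2/3 f v dx for all v ∈ V (homogeneous Neumann, so boundary terms vanish).
Substituting f(x) = 2*x^2 - 8/27, the right-hand side is ∫_0^2/3 (2*x^2 - 8/27) v dx.
Compatibility check (pure Neumann): taking v ≡ 1 ∈ V gives 0 = ∫_0^2/3 f dx + (0) − (0), i.e. ∫_0^2/3 f dx must equal u'(0) − u'(2/3) = 0. Indeed ∫_0^2/3 (2*x^2 - 8/27) dx = 0, so the data are compatible. The solution is then unique only up to an additive constant (fix it e.g. by requiring ∫_0^2/3 u dx = 0).


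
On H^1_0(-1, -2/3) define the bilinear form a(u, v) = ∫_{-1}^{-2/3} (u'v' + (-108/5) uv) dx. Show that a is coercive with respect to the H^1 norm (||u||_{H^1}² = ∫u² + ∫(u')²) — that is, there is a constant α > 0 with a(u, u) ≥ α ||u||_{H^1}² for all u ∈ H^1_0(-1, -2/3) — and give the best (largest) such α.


α = 9*(-12 + 5*π^2)/(5*(1 + 9*π^2))

Coercivity of a(·,·) on H^1_0(-1, -2/3) means a(u, u) ≥ α ||u||_{H^1}² for every u ∈ H^1_0.
The interval has length L = 1/3, and Poincaré/coercivity depend only on L. Here a(u, u) = ∫(u')² + (-108/5)·∫u².
Here c = -108/5 < 0 with |c| < (π/L)² = 9*π^2, so coercivity still holds. The condition a(u,u) ≥ α||u||_{H^1}² reads (1−α)∫(u')² ≥ (α−c)∫u². Any admissible α is ≤ 1 (rapidly oscillating u have ∫u²/∫(u')² → 0), and α = 1 would force 0 ≥ (1−c)∫u², impossible since c < 1; so 1−α > 0. By the sharp Poincaré inequality on H^1_0 of an interval of length L, ∫(u')² ≥ (π/L)²∫u² with equality for the first sine mode sin(π(x−x₀)/L) (x₀ the left endpoint), so the inequality holds for all u iff (1−α)(π/L)² ≥ α − c, i.e. α ≤ ((π/L)² + c)/((π/L)² + 1) = (1 + c(L/π)²)/(1 + (L/π)²). (Direct route, valid since c ≤ 0: Poincaré gives c∫u² ≥ c(L/π)²∫(u')², so a(u,u) ≥ (1 + c(L/π)²)∫(u')², while ||u||_{H^1}² ≤ (1 + (L/π)²)∫(u')²; dividing yields the same α.) With (π/L)² = 9*π^2 and c = -108/5, the largest admissible constant is α = ((π/L)² + c)/((π/L)² + 1).
Simplifying, α = 9*(-12 + 5*π^2)/(5*(1 + 9*π^2)).


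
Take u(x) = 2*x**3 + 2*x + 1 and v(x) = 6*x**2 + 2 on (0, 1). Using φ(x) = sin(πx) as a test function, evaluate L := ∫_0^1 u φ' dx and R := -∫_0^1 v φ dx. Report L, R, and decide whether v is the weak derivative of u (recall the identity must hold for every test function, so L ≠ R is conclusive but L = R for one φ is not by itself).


LHS = -10/π + 24/π^3, RHS = -10/π + 24/π^3. Yes, v = u' weakly.

u(x) = 2*x**3 + 2*x + 1, classical derivative u'(x) = 6*x**2 + 2.
φ(x) = sin(πx), so φ'(x) = π*cos(π*x).
Note φ(0) = φ(1) = 0, so the boundary term u·φ vanishes.
LHS = ∫_0^1 u(x) φ'(x) dx = ∫_0^1 (2*π*x^3*cos(π*x) + 2*π*x*cos(π*x) + π*cos(π*x)) dx. Term by term:
  ∫_0^1 π*cos(π*x) dx = 0;  ∫_0^1 2*π*x*cos(π*x) dx = -4/π;  ∫_0^1 2*π*x^3*cos(π*x) dx = -6/π + 24/π^3.
Sum: 0 − 4/π + -6/π + 24/π^3 = -10/π + 24/π^3.
So LHS = -10/π + 24/π^3.
∫_0^1 v(x) φ(x) dx = ∫_0^1 (6*x^2*sin(π*x) + 2*sin(π*x)) dx. Term by term:
  ∫_0^1 2*sin(π*x) dx = 4/π;  ∫_0^1 6*x^2*sin(π*x) dx = -24/π^3 + 6/π.
Sum: 4/π + -24/π^3 + 6/π = -24/π^3 + 10/π.
So RHS = -∫_0^1 v(x) φ(x) dx = -10/π + 24/π^3.
LHS = RHS, so the identity holds for this test φ.
Moreover u is smooth here and v(x) = u'(x) = 6*x**2 + 2 pointwise, so the identity holds for every test function. Hence v is the weak derivative of u.


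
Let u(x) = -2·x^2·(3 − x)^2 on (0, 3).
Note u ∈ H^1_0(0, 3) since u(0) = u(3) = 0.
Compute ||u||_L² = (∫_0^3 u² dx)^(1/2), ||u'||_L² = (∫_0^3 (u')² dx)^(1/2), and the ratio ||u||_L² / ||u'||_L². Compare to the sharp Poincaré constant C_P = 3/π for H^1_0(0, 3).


||u||_L² / ||u'||_L² = sqrt(3)/2 < C_P = 3/π.

u(x) = -2·x^2·(3 − x)^2, so u'(x) = 4*x*(x*(3 - x) - (x - 3)^2).
u(x) = -2·x^2·(3 − x)^2 vanishes at x = 0 and x = 3, so u ∈ H^1_0(0, 3). Differentiate via the product rule and integrate the resulting polynomials term by term.
  ∫_0^3 u² dx = ∫_0^3 (4*x^8 - 48*x^7 + 216*x^6 - 432*x^5 + 324*x^4) dx. Term by term:
    ∫_0^3 4*x^8 dx = 8748;  ∫_0^3 -48*x^7 dx = -39366;  ∫_0^3 216*x^6 dx = 472392/7;
    ∫_0^3 -432*x^5 dx = -52488;  ∫_0^3 324*x^4 dx = 78732/5.
  Sum: 8748 − 39366 + 472392/7 − 52488 + 78732/5 = 4374/35.
  ∫_0^3 (u')² dx = ∫_0^3 (64*x^6 - 576*x^5 + 1872*x^4 - 2592*x^3 + 1296*x^2) dx. Term by term:
    ∫_0^3 64*x^6 dx = 139968/7;  ∫_0^3 -576*x^5 dx = -69984;  ∫_0^3 1872*x^4 dx = 454896/5;
    ∫_0^3 -2592*x^3 dx = -52488;  ∫_0^3 1296*x^2 dx = 11664.
  Sum: 139968/7 − 69984 + 454896/5 − 52488 + 11664 = 5832/35.
∫_0^3 u² dx = 4374/35, so ||u||_L² = 27*sqrt(210)/35.
∫_0^3 (u')² dx = 5832/35, so ||u'||_L² = 54*sqrt(70)/35.
Ratio ||u||_L² / ||u'||_L² = sqrt(3)/2.
Sharp Poincaré constant on H^1_0(0, 3) is C_P = L/π = 3/π, achieved by sin(π/3·x).
A polynomial bump cannot attain the sharp Poincaré constant (only the first sine eigenfunction does), so the ratio is strictly less than C_P, consistent with ||u||_L² ≤ C_P ||u'||_L².
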